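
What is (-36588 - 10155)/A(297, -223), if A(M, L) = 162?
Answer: -15581/54 ≈ -288.54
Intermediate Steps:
(-36588 - 10155)/A(297, -223) = (-36588 - 10155)/162 = -46743*1/162 = -15581/54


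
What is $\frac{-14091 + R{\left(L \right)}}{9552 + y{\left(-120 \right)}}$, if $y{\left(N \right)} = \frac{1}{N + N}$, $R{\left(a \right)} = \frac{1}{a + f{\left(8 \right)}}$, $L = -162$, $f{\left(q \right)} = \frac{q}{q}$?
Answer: $- \frac{544476480}{369089119} \approx -1.4752$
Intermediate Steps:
$f{\left(q \right)} = 1$
$R{\left(a \right)} = \frac{1}{1 + a}$ ($R{\left(a \right)} = \frac{1}{a + 1} = \frac{1}{1 + a}$)
$y{\left(N \right)} = \frac{1}{2 N}$
$\frac{-14091 + R{\left(L \right)}}{9552 + y{\left(-120 \right)}} = \frac{-14091 + \frac{1}{1 - 162}}{9552 + \frac{1}{2 \left(-120\right)}} = \frac{-14091 + \frac{1}{-161}}{9552 + \frac{1}{2} \left(- \frac{1}{120}\right)} = \frac{-14091 - \frac{1}{161}}{9552 - \frac{1}{240}} = - \frac{2268652}{161 \cdot \frac{2292479}{240}} = \left(- \frac{2268652}{161}\right) \frac{240}{2292479} = - \frac{544476480}{369089119}$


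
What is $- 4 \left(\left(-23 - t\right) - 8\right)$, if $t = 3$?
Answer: $136$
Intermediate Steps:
$- 4 \left(\left(-23 - t\right) - 8\right) = - 4 \left(\left(-23 - 3\right) - 8\right) = - 4 \left(-26 - 8\right) = \left(-4\right) \left(-34\right) = 136$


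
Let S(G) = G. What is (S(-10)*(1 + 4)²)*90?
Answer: -22500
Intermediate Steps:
(S(-10)*(1 + 4)²)*90 = -10*(1 + 4)²*90 = -10*5²*90 = -10*25*90 = -250*90 = -22500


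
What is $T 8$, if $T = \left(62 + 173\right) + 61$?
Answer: $2368$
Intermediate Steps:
$T = 296$ ($T = 235 + 61 = 296$)
$T 8 = 296 \cdot 8 = 2368$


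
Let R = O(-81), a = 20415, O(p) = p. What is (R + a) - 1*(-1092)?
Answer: 21426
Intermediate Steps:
R = -81
(R + a) - 1*(-1092) = (-81 + 20415) - 1*(-1092) = 20334 + 1092 = 21426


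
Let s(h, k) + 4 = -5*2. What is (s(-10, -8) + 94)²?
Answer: 6400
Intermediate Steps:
s(h, k) = -14 (s(h, k) = -4 - 5*2 = -4 - 10 = -14)
(s(-10, -8) + 94)² = (-14 + 94)² = 80² = 6400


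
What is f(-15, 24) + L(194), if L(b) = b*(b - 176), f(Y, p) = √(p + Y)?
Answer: 3495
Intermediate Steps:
f(Y, p) = √(Y + p)
L(b) = b*(-176 + b)
f(-15, 24) + L(194) = √(-15 + 24) + 194*(-176 + 194) = √9 + 194*18 = 3 + 3492 = 3495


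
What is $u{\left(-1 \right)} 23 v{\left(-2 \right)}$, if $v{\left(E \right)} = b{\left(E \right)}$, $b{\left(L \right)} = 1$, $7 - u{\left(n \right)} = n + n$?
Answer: $207$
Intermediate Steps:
$u{\left(n \right)} = 7 - 2 n$ ($u{\left(n \right)} = 7 - \left(n + n\right) = 7 - 2 n$)
$v{\left(E \right)} = 1$
$u{\left(-1 \right)} 23 v{\left(-2 \right)} = \left(7 - -2\right) 23 \cdot 1 = \left(7 + 2\right) 23 \cdot 1 = 9 \cdot 23 \cdot 1 = 207 \cdot 1 = 207$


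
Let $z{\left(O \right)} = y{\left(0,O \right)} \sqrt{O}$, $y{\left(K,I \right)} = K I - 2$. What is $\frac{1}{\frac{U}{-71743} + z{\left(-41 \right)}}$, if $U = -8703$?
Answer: $\frac{624379329}{844193262245} + \frac{10294116098 i \sqrt{41}}{844193262245} \approx 0.00073962 + 0.07808 i$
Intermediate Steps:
$y{\left(K,I \right)} = -2 + I K$ ($y{\left(K,I \right)} = I K - 2 = -2 + I K$)
$z{\left(O \right)} = - 2 \sqrt{O}$ ($z{\left(O \right)} = \left(-2 + O 0\right) \sqrt{O} = \left(-2 + 0\right) \sqrt{O} = - 2 \sqrt{O}$)
$\frac{1}{\frac{U}{-71743} + z{\left(-41 \right)}} = \frac{1}{- \frac{8703}{-71743} - 2 \sqrt{-41}} = \frac{1}{\left(-8703\right) \left(- \frac{1}{71743}\right) - 2 i \sqrt{41}} = \frac{1}{\frac{8703}{71743} - 2 i \sqrt{41}}$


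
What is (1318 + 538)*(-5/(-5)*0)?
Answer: 0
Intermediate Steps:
(1318 + 538)*(-5/(-5)*0) = 1856*(-5*(-1/5)*0) = 1856*(1*0) = 1856*0 = 0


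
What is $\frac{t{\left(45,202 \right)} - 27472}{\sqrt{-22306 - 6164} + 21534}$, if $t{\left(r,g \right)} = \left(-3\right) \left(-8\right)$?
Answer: $- \frac{98510872}{77290271} + \frac{13724 i \sqrt{28470}}{231870813} \approx -1.2746 + 0.0099868 i$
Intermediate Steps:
$t{\left(r,g \right)} = 24$
$\frac{t{\left(45,202 \right)} - 27472}{\sqrt{-22306 - 6164} + 21534} = \frac{24 - 27472}{\sqrt{-22306 - 6164} + 21534} = \frac{24 - 27472}{\sqrt{-28470} + 21534} = - \frac{27448}{i \sqrt{28470} + 21534} = - \frac{27448}{21534 + i \sqrt{28470}}$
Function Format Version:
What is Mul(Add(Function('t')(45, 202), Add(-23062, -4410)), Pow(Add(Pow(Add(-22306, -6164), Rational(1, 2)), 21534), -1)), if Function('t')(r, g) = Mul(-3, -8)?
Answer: Add(Rational(-98510872, 77290271), Mul(Rational(13724, 231870813), I, Pow(28470, Rational(1, 2)))) ≈ Add(-1.2746, Mul(0.0099868, I))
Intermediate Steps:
Function('t')(r, g) = 24
Mul(Add(Function('t')(45, 202), Add(-23062, -4410)), Pow(Add(Pow(Add(-22306, -6164), Rational(1, 2)), 21534), -1)) = Mul(Add(24, Add(-23062, -4410)), Pow(Add(Pow(Add(-22306, -6164), Rational(1, 2)), 21534), -1)) = Mul(Add(24, -27472), Pow(Add(Pow(-28470, Rational(1, 2)), 21534), -1)) = Mul(-27448, Pow(Add(Mul(I, Pow(28470, Rational(1, 2))), 21534), -1)) = Mul(-27448, Pow(Add(21534, Mul(I, Pow(28470, Rational(1, 2)))), -1))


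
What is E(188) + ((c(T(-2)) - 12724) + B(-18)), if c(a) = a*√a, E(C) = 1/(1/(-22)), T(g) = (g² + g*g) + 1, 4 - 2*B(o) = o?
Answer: -12708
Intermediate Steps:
B(o) = 2 - o/2
T(g) = 1 + 2*g² (T(g) = (g² + g²) + 1 = 2*g² + 1 = 1 + 2*g²)
E(C) = -22 (E(C) = 1/(-1/22) = -22)
c(a) = a^(3/2)
E(188) + ((c(T(-2)) - 12724) + B(-18)) = -22 + (((1 + 2*(-2)²)^(3/2) - 12724) + (2 - ½*(-18))) = -22 + (((1 + 2*4)^(3/2) - 12724) + (2 + 9)) = -22 + (((1 + 8)^(3/2) - 12724) + 11) = -22 + ((9^(3/2) - 12724) + 11) = -22 + ((27 - 12724) + 11) = -22 + (-12697 + 11) = -22 - 12686 = -12708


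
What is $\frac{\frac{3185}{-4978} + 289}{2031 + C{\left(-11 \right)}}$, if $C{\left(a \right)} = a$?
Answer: $\frac{1435457}{10055560} \approx 0.14275$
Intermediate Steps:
$\frac{\frac{3185}{-4978} + 289}{2031 + C{\left(-11 \right)}} = \frac{\frac{3185}{-4978} + 289}{2031 - 11} = \frac{3185 \left(- \frac{1}{4978}\right) + 289}{2020} = \left(- \frac{3185}{4978} + 289\right) \frac{1}{2020} = \frac{1435457}{4978} \cdot \frac{1}{2020} = \frac{1435457}{10055560}$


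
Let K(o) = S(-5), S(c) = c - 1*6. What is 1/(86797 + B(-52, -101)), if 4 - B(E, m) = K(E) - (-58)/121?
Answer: 121/10504194 ≈ 1.1519e-5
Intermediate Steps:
S(c) = -6 + c (S(c) = c - 6 = -6 + c)
K(o) = -11 (K(o) = -6 - 5 = -11)
B(E, m) = 1757/121 (B(E, m) = 4 - (-11 - (-58)/121) = 4 - (-11 - 1*(-58/121)) = 4 - (-11 + 58/121) = 4 - 1*(-1273/121) = 4 + 1273/121 = 1757/121)
1/(86797 + B(-52, -101)) = 1/(86797 + 1757/121) = 1/(10504194/121) = 121/10504194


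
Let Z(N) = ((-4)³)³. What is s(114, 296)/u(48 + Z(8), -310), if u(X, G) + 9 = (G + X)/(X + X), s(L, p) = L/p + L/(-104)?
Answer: 89636832/1071504941 ≈ 0.083655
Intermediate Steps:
s(L, p) = -L/104 + L/p (s(L, p) = L/p + L*(-1/104) = L/p - L/104 = -L/104 + L/p)
Z(N) = -262144 (Z(N) = (-64)³ = -262144)
u(X, G) = -9 + (G + X)/(2*X) (u(X, G) = -9 + (G + X)/(X + X) = -9 + (G + X)/((2*X)) = -9 + (G + X)*(1/(2*X)) = -9 + (G + X)/(2*X))
s(114, 296)/u(48 + Z(8), -310) = (-1/104*114 + 114/296)/(((-310 - 17*(48 - 262144))/(2*(48 - 262144)))) = (-57/52 + 114*(1/296))/(((½)*(-310 - 17*(-262096))/(-262096))) = (-57/52 + 57/148)/(((½)*(-1/262096)*(-310 + 4455632))) = -342/(481*((½)*(-1/262096)*4455322)) = -342/(481*(-2227661/262096)) = -342/481*(-262096/2227661) = 89636832/1071504941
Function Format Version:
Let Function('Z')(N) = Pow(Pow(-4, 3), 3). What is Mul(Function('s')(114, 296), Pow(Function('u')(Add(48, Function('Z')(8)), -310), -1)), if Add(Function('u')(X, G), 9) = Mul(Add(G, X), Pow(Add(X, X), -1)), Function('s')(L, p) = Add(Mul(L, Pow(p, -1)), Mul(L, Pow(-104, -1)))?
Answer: Rational(89636832, 1071504941) ≈ 0.083655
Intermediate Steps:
Function('s')(L, p) = Add(Mul(Rational(-1, 104), L), Mul(L, Pow(p, -1))) (Function('s')(L, p) = Add(Mul(L, Pow(p, -1)), Mul(L, Rational(-1, 104))) = Add(Mul(L, Pow(p, -1)), Mul(Rational(-1, 104), L)) = Add(Mul(Rational(-1, 104), L), Mul(L, Pow(p, -1))))
Function('Z')(N) = -262144 (Function('Z')(N) = Pow(-64, 3) = -262144)
Function('u')(X, G) = Add(-9, Mul(Rational(1, 2), Pow(X, -1), Add(G, X))) (Function('u')(X, G) = Add(-9, Mul(Add(G, X), Pow(Add(X, X), -1))) = Add(-9, Mul(Add(G, X), Pow(Mul(2, X), -1))) = Add(-9, Mul(Add(G, X), Mul(Rational(1, 2), Pow(X, -1)))) = Add(-9, Mul(Rational(1, 2), Pow(X, -1), Add(G, X))))
Mul(Function('s')(114, 296), Pow(Function('u')(Add(48, Function('Z')(8)), -310), -1)) = Mul(Add(Mul(Rational(-1, 104), 114), Mul(114, Pow(296, -1))), Pow(Mul(Rational(1, 2), Pow(Add(48, -262144), -1), Add(-310, Mul(-17, Add(48, -262144)))), -1)) = Mul(Add(Rational(-57, 52), Mul(114, Rational(1, 296))), Pow(Mul(Rational(1, 2), Pow(-262096, -1), Add(-310, Mul(-17, -262096))), -1)) = Mul(Add(Rational(-57, 52), Rational(57, 148)), Pow(Mul(Rational(1, 2), Rational(-1, 262096), Add(-310, 4455632)), -1)) = Mul(Rational(-342, 481), Pow(Mul(Rational(1, 2), Rational(-1, 262096), 4455322), -1)) = Mul(Rational(-342, 481), Pow(Rational(-2227661, 262096), -1)) = Mul(Rational(-342, 481), Rational(-262096, 2227661)) = Rational(89636832, 1071504941)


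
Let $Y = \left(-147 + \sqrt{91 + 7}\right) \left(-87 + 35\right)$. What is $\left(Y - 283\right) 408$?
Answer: $3003288 - 148512 \sqrt{2} \approx 2.7933 \cdot 10^{6}$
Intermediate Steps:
$Y = 7644 - 364 \sqrt{2}$ ($Y = \left(-147 + \sqrt{98}\right) \left(-52\right) = \left(-147 + 7 \sqrt{2}\right) \left(-52\right) = 7644 - 364 \sqrt{2} \approx 7129.2$)
$\left(Y - 283\right) 408 = \left(\left(7644 - 364 \sqrt{2}\right) - 283\right) 408 = \left(7361 - 364 \sqrt{2}\right) 408 = 3003288 - 148512 \sqrt{2}$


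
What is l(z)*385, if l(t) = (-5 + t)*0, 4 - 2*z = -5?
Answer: 0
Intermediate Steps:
z = 9/2 (z = 2 - ½*(-5) = 2 + 5/2 = 9/2 ≈ 4.5000)
l(t) = 0
l(z)*385 = 0*385 = 0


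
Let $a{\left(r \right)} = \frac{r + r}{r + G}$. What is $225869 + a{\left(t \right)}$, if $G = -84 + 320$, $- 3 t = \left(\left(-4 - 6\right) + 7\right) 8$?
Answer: $\frac{13778013}{61} \approx 2.2587 \cdot 10^{5}$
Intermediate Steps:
$t = 8$ ($t = - \frac{\left(\left(-4 - 6\right) + 7\right) 8}{3} = - \frac{\left(-10 + 7\right) 8}{3} = - \frac{\left(-3\right) 8}{3} = \left(- \frac{1}{3}\right) \left(-24\right) = 8$)
$G = 236$
$a{\left(r \right)} = \frac{2 r}{236 + r}$ ($a{\left(r \right)} = \frac{r + r}{r + 236} = \frac{2 r}{236 + r}$)
$225869 + a{\left(t \right)} = 225869 + 2 \cdot 8 \frac{1}{236 + 8} = 225869 + 2 \cdot 8 \cdot \frac{1}{244} = 225869 + \frac{4}{61} = \frac{13778013}{61}$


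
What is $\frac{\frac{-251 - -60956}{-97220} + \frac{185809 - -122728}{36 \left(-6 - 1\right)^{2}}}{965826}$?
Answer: $\frac{186805522}{1035221081013} \approx 0.00018045$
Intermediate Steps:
$\frac{\frac{-251 - -60956}{-97220} + \frac{185809 - -122728}{36 \left(-6 - 1\right)^{2}}}{965826} = \left(\left(-251 + 60956\right) \left(- \frac{1}{97220}\right) + \frac{185809 + 122728}{36 \left(-7\right)^{2}}\right) \frac{1}{965826} = \left(60705 \left(- \frac{1}{97220}\right) + \frac{308537}{36 \cdot 49}\right) \frac{1}{965826} = \left(- \frac{12141}{19444} + \frac{308537}{1764}\right) \frac{1}{965826} = \frac{373611044}{2143701} \cdot \frac{1}{965826} = \frac{186805522}{1035221081013}$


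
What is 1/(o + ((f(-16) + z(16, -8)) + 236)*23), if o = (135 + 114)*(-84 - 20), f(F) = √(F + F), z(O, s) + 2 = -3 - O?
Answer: -20951/438961329 - 92*I*√2/438961329 ≈ -4.7729e-5 - 2.964e-7*I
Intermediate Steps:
z(O, s) = -5 - O (z(O, s) = -2 + (-3 - O) = -5 - O)
f(F) = √2*√F (f(F) = √(2*F) = √2*√F)
o = -25896 (o = 249*(-104) = -25896)
1/(o + ((f(-16) + z(16, -8)) + 236)*23) = 1/(-25896 + ((√2*√(-16) + (-5 - 1*16)) + 236)*23) = 1/(-25896 + ((√2*(4*I) + (-5 - 16)) + 236)*23) = 1/(-25896 + ((4*I*√2 - 21) + 236)*23) = 1/(-25896 + ((-21 + 4*I*√2) + 236)*23) = 1/(-25896 + (215 + 4*I*√2)*23) = 1/(-25896 + (4945 + 92*I*√2)) = 1/(-20951 + 92*I*√2)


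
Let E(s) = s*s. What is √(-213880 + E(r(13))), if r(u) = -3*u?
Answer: I*√212359 ≈ 460.82*I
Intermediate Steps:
E(s) = s²
√(-213880 + E(r(13))) = √(-213880 + (-3*13)²) = √(-213880 + (-39)²) = √(-213880 + 1521) = √(-212359) = I*√212359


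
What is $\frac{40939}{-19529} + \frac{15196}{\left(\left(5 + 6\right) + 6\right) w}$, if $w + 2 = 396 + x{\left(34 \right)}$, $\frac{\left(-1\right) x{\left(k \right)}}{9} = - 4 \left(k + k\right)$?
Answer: $- \frac{28985589}{16267657} \approx -1.7818$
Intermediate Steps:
$x{\left(k \right)} = 72 k$ ($x{\left(k \right)} = - 9 \left(- 4 \left(k + k\right)\right) = - 9 \left(- 4 \cdot 2 k\right) = - 9 \left(- 8 k\right) = 72 k$)
$w = 2842$ ($w = -2 + \left(396 + 72 \cdot 34\right) = -2 + \left(396 + 2448\right) = -2 + 2844 = 2842$)
$\frac{40939}{-19529} + \frac{15196}{\left(\left(5 + 6\right) + 6\right) w} = \frac{40939}{-19529} + \frac{15196}{\left(\left(5 + 6\right) + 6\right) 2842} = 40939 \left(- \frac{1}{19529}\right) + \frac{15196}{\left(11 + 6\right) 2842} = - \frac{40939}{19529} + \frac{15196}{17 \cdot 2842} = - \frac{40939}{19529} + \frac{15196}{48314} = - \frac{40939}{19529} + 15196 \cdot \frac{1}{48314} = - \frac{40939}{19529} + \frac{262}{833} = - \frac{28985589}{16267657}$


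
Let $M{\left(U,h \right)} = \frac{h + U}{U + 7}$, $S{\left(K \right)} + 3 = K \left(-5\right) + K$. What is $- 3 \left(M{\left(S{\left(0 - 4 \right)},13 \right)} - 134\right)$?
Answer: $\frac{3981}{10} \approx 398.1$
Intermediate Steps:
$S{\left(K \right)} = -3 - 4 K$ ($S{\left(K \right)} = -3 + \left(K \left(-5\right) + K\right) = -3 + \left(- 5 K + K\right) = -3 - 4 K$)
$M{\left(U,h \right)} = \frac{U + h}{7 + U}$
$- 3 \left(M{\left(S{\left(0 - 4 \right)},13 \right)} - 134\right) = - 3 \left(\frac{\left(-3 - 4 \left(0 - 4\right)\right) + 13}{7 - \left(3 + 4 \left(0 - 4\right)\right)} - 134\right) = - 3 \left(\frac{\left(-3 - -16\right) + 13}{7 - -13} - 134\right) = - 3 \left(\frac{\left(-3 + 16\right) + 13}{7 + \left(-3 + 16\right)} - 134\right) = - 3 \left(\frac{13 + 13}{7 + 13} - 134\right) = - 3 \left(\frac{1}{20} \cdot 26 - 134\right) = - 3 \left(\frac{13}{10} - 134\right) = \left(-3\right) \left(- \frac{1327}{10}\right) = \frac{3981}{10}$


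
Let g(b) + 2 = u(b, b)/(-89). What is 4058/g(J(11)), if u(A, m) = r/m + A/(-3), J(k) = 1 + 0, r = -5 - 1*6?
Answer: -541743/250 ≈ -2167.0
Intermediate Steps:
r = -11 (r = -5 - 6 = -11)
J(k) = 1
u(A, m) = -11/m - A/3 (u(A, m) = -11/m + A/(-3) = -11/m + A*(-1/3) = -11/m - A/3)
g(b) = -2 + b/267 + 11/(89*b) (g(b) = -2 + (-11/b - b/3)/(-89) = -2 + (-11/b - b/3)*(-1/89) = -2 + (b/267 + 11/(89*b)) = -2 + b/267 + 11/(89*b))
4058/g(J(11)) = 4058/(-2 + (1/267)*1 + (11/89)/1) = 4058/(-2 + 1/267 + (11/89)*1) = 4058/(-2 + 1/267 + 11/89) = 4058/(-500/267) = 4058*(-267/500) = -541743/250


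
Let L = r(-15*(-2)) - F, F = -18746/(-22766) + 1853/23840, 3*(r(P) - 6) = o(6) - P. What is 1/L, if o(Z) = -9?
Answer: -271370720/2144140059 ≈ -0.12656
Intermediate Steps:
r(P) = 3 - P/3 (r(P) = 6 + (-9 - P)/3 = 6 + (-3 - P/3) = 3 - P/3)
F = 244545019/271370720 (F = -18746*(-1/22766) + 1853*(1/23840) = 9373/11383 + 1853/23840 = 244545019/271370720 ≈ 0.90115)
L = -2144140059/271370720 (L = (3 - (-5)*(-2)) - 1*244545019/271370720 = (3 - ⅓*30) - 244545019/271370720 = (3 - 10) - 244545019/271370720 = -7 - 244545019/271370720 = -2144140059/271370720 ≈ -7.9011)
1/L = 1/(-2144140059/271370720) = -271370720/2144140059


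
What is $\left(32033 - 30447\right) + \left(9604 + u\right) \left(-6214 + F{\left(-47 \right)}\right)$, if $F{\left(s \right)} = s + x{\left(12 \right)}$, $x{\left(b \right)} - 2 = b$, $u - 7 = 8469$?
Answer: $-112944174$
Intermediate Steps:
$u = 8476$ ($u = 7 + 8469 = 8476$)
$x{\left(b \right)} = 2 + b$
$F{\left(s \right)} = 14 + s$ ($F{\left(s \right)} = s + \left(2 + 12\right) = s + 14 = 14 + s$)
$\left(32033 - 30447\right) + \left(9604 + u\right) \left(-6214 + F{\left(-47 \right)}\right) = \left(32033 - 30447\right) + \left(9604 + 8476\right) \left(-6214 + \left(14 - 47\right)\right) = 1586 + 18080 \left(-6214 - 33\right) = 1586 + 18080 \left(-6247\right) = 1586 - 112945760 = -112944174$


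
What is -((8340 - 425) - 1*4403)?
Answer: -3512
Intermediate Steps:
-((8340 - 425) - 1*4403) = -(7915 - 4403) = -1*3512 = -3512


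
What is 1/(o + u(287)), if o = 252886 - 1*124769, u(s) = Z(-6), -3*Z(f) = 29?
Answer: 3/384322 ≈ 7.8060e-6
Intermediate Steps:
Z(f) = -29/3 (Z(f) = -1/3*29 = -29/3)
u(s) = -29/3
o = 128117 (o = 252886 - 124769 = 128117)
1/(o + u(287)) = 1/(128117 - 29/3) = 1/(384322/3) = 3/384322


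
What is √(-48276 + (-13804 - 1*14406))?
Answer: I*√76486 ≈ 276.56*I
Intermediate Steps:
√(-48276 + (-13804 - 1*14406)) = √(-48276 + (-13804 - 14406)) = √(-48276 - 28210) = √(-76486) = I*√76486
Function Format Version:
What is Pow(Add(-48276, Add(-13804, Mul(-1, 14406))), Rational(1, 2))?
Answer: Mul(I, Pow(76486, Rational(1, 2))) ≈ Mul(276.56, I)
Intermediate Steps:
Pow(Add(-48276, Add(-13804, Mul(-1, 14406))), Rational(1, 2)) = Pow(Add(-48276, Add(-13804, -14406)), Rational(1, 2)) = Pow(Add(-48276, -28210), Rational(1, 2)) = Pow(-76486, Rational(1, 2)) = Mul(I, Pow(76486, Rational(1, 2)))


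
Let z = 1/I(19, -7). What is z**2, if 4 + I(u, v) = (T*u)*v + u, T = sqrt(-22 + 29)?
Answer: (15 - 133*sqrt(7))**(-2) ≈ 8.8112e-6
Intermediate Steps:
T = sqrt(7) ≈ 2.6458
I(u, v) = -4 + u + u*v*sqrt(7) (I(u, v) = -4 + ((sqrt(7)*u)*v + u) = -4 + ((u*sqrt(7))*v + u) = -4 + (u*v*sqrt(7) + u) = -4 + (u + u*v*sqrt(7)) = -4 + u + u*v*sqrt(7))
z = 1/(15 - 133*sqrt(7)) (z = 1/(-4 + 19 + 19*(-7)*sqrt(7)) = 1/(-4 + 19 - 133*sqrt(7)) = 1/(15 - 133*sqrt(7)) ≈ -0.0029684)
z**2 = (-15/123598 - 133*sqrt(7)/123598)**2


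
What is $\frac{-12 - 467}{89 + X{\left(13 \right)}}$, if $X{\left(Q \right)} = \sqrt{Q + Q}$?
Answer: $- \frac{42631}{7895} + \frac{479 \sqrt{26}}{7895} \approx -5.0904$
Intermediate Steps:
$X{\left(Q \right)} = \sqrt{2} \sqrt{Q}$ ($X{\left(Q \right)} = \sqrt{2 Q} = \sqrt{2} \sqrt{Q}$)
$\frac{-12 - 467}{89 + X{\left(13 \right)}} = \frac{-12 - 467}{89 + \sqrt{2} \sqrt{13}} = - \frac{479}{89 + \sqrt{26}}$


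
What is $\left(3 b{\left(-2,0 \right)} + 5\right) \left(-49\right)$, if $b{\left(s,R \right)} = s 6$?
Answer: $1519$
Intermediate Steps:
$b{\left(s,R \right)} = 6 s$
$\left(3 b{\left(-2,0 \right)} + 5\right) \left(-49\right) = \left(3 \cdot 6 \left(-2\right) + 5\right) \left(-49\right) = \left(3 \left(-12\right) + 5\right) \left(-49\right) = \left(-36 + 5\right) \left(-49\right) = \left(-31\right) \left(-49\right) = 1519$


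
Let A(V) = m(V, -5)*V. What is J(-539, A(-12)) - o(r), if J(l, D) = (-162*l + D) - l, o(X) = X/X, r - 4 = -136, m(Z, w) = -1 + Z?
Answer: 88012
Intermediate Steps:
r = -132 (r = 4 - 136 = -132)
A(V) = V*(-1 + V) (A(V) = (-1 + V)*V = V*(-1 + V))
o(X) = 1
J(l, D) = D - 163*l (J(l, D) = (D - 162*l) - l = D - 163*l)
J(-539, A(-12)) - o(r) = (-12*(-1 - 12) - 163*(-539)) - 1*1 = (-12*(-13) + 87857) - 1 = (156 + 87857) - 1 = 88013 - 1 = 88012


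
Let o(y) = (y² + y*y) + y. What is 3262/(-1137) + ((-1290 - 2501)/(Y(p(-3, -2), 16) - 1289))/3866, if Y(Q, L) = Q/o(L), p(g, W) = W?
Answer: -2145155389018/747911892837 ≈ -2.8682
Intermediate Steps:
o(y) = y + 2*y² (o(y) = (y² + y²) + y = 2*y² + y = y + 2*y²)
Y(Q, L) = Q/(L*(1 + 2*L)) (Y(Q, L) = Q/((L*(1 + 2*L))) = Q*(1/(L*(1 + 2*L))) = Q/(L*(1 + 2*L)))
3262/(-1137) + ((-1290 - 2501)/(Y(p(-3, -2), 16) - 1289))/3866 = 3262/(-1137) + ((-1290 - 2501)/(-2/(16*(1 + 2*16)) - 1289))/3866 = 3262*(-1/1137) - 3791/(-2*1/16/(1 + 32) - 1289)*(1/3866) = -3262/1137 - 3791/(-2*1/16/33 - 1289)*(1/3866) = -3262/1137 - 3791/(-2*1/16*1/33 - 1289)*(1/3866) = -3262/1137 - 3791/(-1/264 - 1289)*(1/3866) = -3262/1137 - 3791/(-340297/264)*(1/3866) = -3262/1137 - 3791*(-264/340297)*(1/3866) = -3262/1137 + (1000824/340297)*(1/3866) = -3262/1137 + 500412/657794101 = -2145155389018/747911892837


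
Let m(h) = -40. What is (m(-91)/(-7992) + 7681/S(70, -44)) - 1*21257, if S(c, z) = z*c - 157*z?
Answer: -27094243915/1274724 ≈ -21255.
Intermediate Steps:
S(c, z) = -157*z + c*z (S(c, z) = c*z - 157*z = -157*z + c*z)
(m(-91)/(-7992) + 7681/S(70, -44)) - 1*21257 = (-40/(-7992) + 7681/((-44*(-157 + 70)))) - 1*21257 = (-40*(-1/7992) + 7681/((-44*(-87)))) - 21257 = (5/999 + 7681/3828) - 21257 = 2564153/1274724 - 21257 = -27094243915/1274724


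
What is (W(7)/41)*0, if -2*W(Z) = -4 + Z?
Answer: 0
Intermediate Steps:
W(Z) = 2 - Z/2 (W(Z) = -(-4 + Z)/2 = 2 - Z/2)
(W(7)/41)*0 = ((2 - 1/2*7)/41)*0 = ((2 - 7/2)*(1/41))*0 = -3/2*1/41*0 = -3/82*0 = 0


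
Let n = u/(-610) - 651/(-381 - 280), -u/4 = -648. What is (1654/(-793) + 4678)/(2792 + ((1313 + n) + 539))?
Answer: 4084980000/4054247249 ≈ 1.0076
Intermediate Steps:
u = 2592 (u = -4*(-648) = 2592)
n = -658101/201605 (n = 2592/(-610) - 651/(-381 - 280) = 2592*(-1/610) - 651/(-661) = -1296/305 - 651*(-1/661) = -1296/305 + 651/661 = -658101/201605 ≈ -3.2643)
(1654/(-793) + 4678)/(2792 + ((1313 + n) + 539)) = (1654/(-793) + 4678)/(2792 + ((1313 - 658101/201605) + 539)) = (1654*(-1/793) + 4678)/(2792 + (264049264/201605 + 539)) = (-1654/793 + 4678)/(2792 + 372714359/201605) = 3708000/(793*(935595519/201605)) = (3708000/793)*(201605/935595519) = 4084980000/4054247249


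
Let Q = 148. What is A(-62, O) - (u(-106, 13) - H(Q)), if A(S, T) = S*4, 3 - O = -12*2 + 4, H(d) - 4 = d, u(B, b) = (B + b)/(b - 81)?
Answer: -6621/68 ≈ -97.368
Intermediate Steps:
u(B, b) = (B + b)/(-81 + b)
H(d) = 4 + d
O = 23 (O = 3 - (-12*2 + 4) = 3 - (-6*4 + 4) = 3 - (-24 + 4) = 3 - 1*(-20) = 3 + 20 = 23)
A(S, T) = 4*S
A(-62, O) - (u(-106, 13) - H(Q)) = 4*(-62) - ((-106 + 13)/(-81 + 13) - (4 + 148)) = -248 - (-93/(-68) - 1*152) = -248 - (-1/68*(-93) - 152) = -248 - (93/68 - 152) = -248 - 1*(-10243/68) = -248 + 10243/68 = -6621/68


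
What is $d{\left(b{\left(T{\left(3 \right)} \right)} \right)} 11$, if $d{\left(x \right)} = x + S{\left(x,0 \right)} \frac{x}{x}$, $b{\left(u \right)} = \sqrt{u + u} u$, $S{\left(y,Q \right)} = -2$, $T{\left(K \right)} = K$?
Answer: $-22 + 33 \sqrt{6} \approx 58.833$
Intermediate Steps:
$b{\left(u \right)} = \sqrt{2} u^{\frac{3}{2}}$ ($b{\left(u \right)} = \sqrt{2 u} u = \sqrt{2} \sqrt{u} u = \sqrt{2} u^{\frac{3}{2}}$)
$d{\left(x \right)} = -2 + x$ ($d{\left(x \right)} = x - 2 \frac{x}{x} = x - 2 = -2 + x$)
$d{\left(b{\left(T{\left(3 \right)} \right)} \right)} 11 = \left(-2 + \sqrt{2} \cdot 3^{\frac{3}{2}}\right) 11 = \left(-2 + \sqrt{2} \cdot 3 \sqrt{3}\right) 11 = \left(-2 + 3 \sqrt{6}\right) 11 = -22 + 33 \sqrt{6}$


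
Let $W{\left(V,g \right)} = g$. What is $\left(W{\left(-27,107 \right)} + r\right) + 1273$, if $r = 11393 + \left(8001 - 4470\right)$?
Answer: $16304$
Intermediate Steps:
$r = 14924$ ($r = 11393 + \left(8001 - 4470\right) = 11393 + 3531 = 14924$)
$\left(W{\left(-27,107 \right)} + r\right) + 1273 = \left(107 + 14924\right) + 1273 = 15031 + 1273 = 16304$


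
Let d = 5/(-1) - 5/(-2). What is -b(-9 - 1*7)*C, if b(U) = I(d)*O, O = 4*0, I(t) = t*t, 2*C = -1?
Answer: 0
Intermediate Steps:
C = -1/2 (C = (1/2)*(-1) = -1/2 ≈ -0.50000)
d = -5/2 (d = 5*(-1) - 5*(-1/2) = -5 + 5/2 = -5/2 ≈ -2.5000)
I(t) = t**2
O = 0
b(U) = 0 (b(U) = (-5/2)**2*0 = (25/4)*0 = 0)
-b(-9 - 1*7)*C = -0*(-1)/2 = -1*0 = 0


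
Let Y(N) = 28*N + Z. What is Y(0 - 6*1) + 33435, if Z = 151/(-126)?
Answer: 4191491/126 ≈ 33266.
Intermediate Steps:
Z = -151/126 (Z = 151*(-1/126) = -151/126 ≈ -1.1984)
Y(N) = -151/126 + 28*N (Y(N) = 28*N - 151/126 = -151/126 + 28*N)
Y(0 - 6*1) + 33435 = (-151/126 + 28*(0 - 6*1)) + 33435 = (-151/126 + 28*(0 - 6)) + 33435 = (-151/126 + 28*(-6)) + 33435 = (-151/126 - 168) + 33435 = -21319/126 + 33435 = 4191491/126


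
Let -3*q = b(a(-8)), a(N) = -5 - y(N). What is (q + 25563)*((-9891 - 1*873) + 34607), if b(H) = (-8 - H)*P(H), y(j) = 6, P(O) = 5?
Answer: 609379394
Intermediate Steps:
a(N) = -11 (a(N) = -5 - 1*6 = -5 - 6 = -11)
b(H) = -40 - 5*H (b(H) = (-8 - H)*5 = -40 - 5*H)
q = -5 (q = -(-40 - 5*(-11))/3 = -(-40 + 55)/3 = -1/3*15 = -5)
(q + 25563)*((-9891 - 1*873) + 34607) = (-5 + 25563)*((-9891 - 1*873) + 34607) = 25558*((-9891 - 873) + 34607) = 25558*(-10764 + 34607) = 25558*23843 = 609379394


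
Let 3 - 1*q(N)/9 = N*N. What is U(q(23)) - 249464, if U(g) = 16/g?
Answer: -590481296/2367 ≈ -2.4946e+5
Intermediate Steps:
q(N) = 27 - 9*N² (q(N) = 27 - 9*N*N = 27 - 9*N²)
U(q(23)) - 249464 = 16/(27 - 9*23²) - 249464 = 16/(27 - 9*529) - 249464 = 16/(27 - 4761) - 249464 = 16/(-4734) - 249464 = 16*(-1/4734) - 249464 = -8/2367 - 249464 = -590481296/2367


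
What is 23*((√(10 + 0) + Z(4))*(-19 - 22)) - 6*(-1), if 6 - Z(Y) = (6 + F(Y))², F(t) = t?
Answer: 88648 - 943*√10 ≈ 85666.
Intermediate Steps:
Z(Y) = 6 - (6 + Y)²
23*((√(10 + 0) + Z(4))*(-19 - 22)) - 6*(-1) = 23*((√(10 + 0) + (6 - (6 + 4)²))*(-19 - 22)) - 6*(-1) = 23*((√10 + (6 - 1*10²))*(-41)) + 6 = 23*((√10 + (6 - 1*100))*(-41)) + 6 = 23*((√10 + (6 - 100))*(-41)) + 6 = 23*((√10 - 94)*(-41)) + 6 = 23*((-94 + √10)*(-41)) + 6 = 23*(3854 - 41*√10) + 6 = (88642 - 943*√10) + 6 = 88648 - 943*√10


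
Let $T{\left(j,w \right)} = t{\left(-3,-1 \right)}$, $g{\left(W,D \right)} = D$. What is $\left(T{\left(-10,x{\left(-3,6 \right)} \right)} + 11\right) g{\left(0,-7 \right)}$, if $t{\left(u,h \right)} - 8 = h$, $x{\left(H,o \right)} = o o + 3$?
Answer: $-126$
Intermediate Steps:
$x{\left(H,o \right)} = 3 + o^{2}$ ($x{\left(H,o \right)} = o^{2} + 3 = 3 + o^{2}$)
$t{\left(u,h \right)} = 8 + h$
$T{\left(j,w \right)} = 7$ ($T{\left(j,w \right)} = 8 - 1 = 7$)
$\left(T{\left(-10,x{\left(-3,6 \right)} \right)} + 11\right) g{\left(0,-7 \right)} = \left(7 + 11\right) \left(-7\right) = 18 \left(-7\right) = -126$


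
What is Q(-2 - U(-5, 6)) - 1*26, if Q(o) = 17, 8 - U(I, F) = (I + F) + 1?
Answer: -9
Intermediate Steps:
U(I, F) = 7 - F - I (U(I, F) = 8 - ((I + F) + 1) = 8 - ((F + I) + 1) = 8 - (1 + F + I) = 8 + (-1 - F - I) = 7 - F - I)
Q(-2 - U(-5, 6)) - 1*26 = 17 - 1*26 = 17 - 26 = -9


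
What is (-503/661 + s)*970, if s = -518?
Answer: -332613970/661 ≈ -5.0320e+5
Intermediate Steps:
(-503/661 + s)*970 = (-503/661 - 518)*970 = -342901/661*970 = -332613970/661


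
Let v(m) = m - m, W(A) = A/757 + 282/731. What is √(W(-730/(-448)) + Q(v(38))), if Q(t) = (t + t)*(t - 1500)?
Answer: √372521061005758/30988552 ≈ 0.62284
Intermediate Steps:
W(A) = 282/731 + A/757 (W(A) = A*(1/757) + 282*(1/731) = A/757 + 282/731 = 282/731 + A/757)
v(m) = 0
Q(t) = 2*t*(-1500 + t) (Q(t) = (2*t)*(-1500 + t) = 2*t*(-1500 + t))
√(W(-730/(-448)) + Q(v(38))) = √((282/731 + (-730/(-448))/757) + 2*0*(-1500 + 0)) = √((282/731 + (-730*(-1/448))/757) + 2*0*(-1500)) = √((282/731 + (1/757)*(365/224)) + 0) = √((282/731 + 365/169568) + 0) = √(48084991/123954208 + 0) = √(48084991/123954208) = √372521061005758/30988552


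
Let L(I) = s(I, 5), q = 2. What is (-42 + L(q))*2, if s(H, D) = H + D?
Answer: -70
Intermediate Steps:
s(H, D) = D + H
L(I) = 5 + I
(-42 + L(q))*2 = (-42 + (5 + 2))*2 = (-42 + 7)*2 = -35*2 = -70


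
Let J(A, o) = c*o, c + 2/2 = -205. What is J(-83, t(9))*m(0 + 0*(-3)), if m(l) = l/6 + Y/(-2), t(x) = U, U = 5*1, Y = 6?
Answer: 3090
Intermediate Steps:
c = -206 (c = -1 - 205 = -206)
U = 5
t(x) = 5
J(A, o) = -206*o
m(l) = -3 + l/6 (m(l) = l/6 + 6/(-2) = l*(1/6) + 6*(-1/2) = l/6 - 3 = -3 + l/6)
J(-83, t(9))*m(0 + 0*(-3)) = (-206*5)*(-3 + (0 + 0*(-3))/6) = -1030*(-3 + (0 + 0)/6) = -1030*(-3 + (1/6)*0) = -1030*(-3 + 0) = -1030*(-3) = 3090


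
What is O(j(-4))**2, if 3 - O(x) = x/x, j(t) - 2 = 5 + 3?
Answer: 4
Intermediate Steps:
j(t) = 10 (j(t) = 2 + (5 + 3) = 2 + 8 = 10)
O(x) = 2 (O(x) = 3 - x/x = 3 - 1*1 = 3 - 1 = 2)
O(j(-4))**2 = 2**2 = 4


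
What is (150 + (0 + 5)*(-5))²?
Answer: 15625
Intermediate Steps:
(150 + (0 + 5)*(-5))² = (150 + 5*(-5))² = (150 - 25)² = 125² = 15625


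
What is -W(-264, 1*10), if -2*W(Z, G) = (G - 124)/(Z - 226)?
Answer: 57/490 ≈ 0.11633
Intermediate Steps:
W(Z, G) = -(-124 + G)/(2*(-226 + Z)) (W(Z, G) = -(G - 124)/(2*(Z - 226)) = -(-124 + G)/(2*(-226 + Z)))
-W(-264, 1*10) = -(124 - 10)/(2*(-226 - 264)) = -(124 - 1*10)/(2*(-490)) = -(-1)*(124 - 10)/(2*490) = -(-1)*114/(2*490) = -1*(-57/490) = 57/490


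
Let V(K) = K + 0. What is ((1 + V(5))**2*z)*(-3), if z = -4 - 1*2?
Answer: 648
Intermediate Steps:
z = -6 (z = -4 - 2 = -6)
V(K) = K
((1 + V(5))**2*z)*(-3) = ((1 + 5)**2*(-6))*(-3) = (6**2*(-6))*(-3) = (36*(-6))*(-3) = -216*(-3) = 648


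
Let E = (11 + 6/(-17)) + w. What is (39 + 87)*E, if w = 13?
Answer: 50652/17 ≈ 2979.5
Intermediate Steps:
E = 402/17 (E = (11 + 6/(-17)) + 13 = (11 + 6*(-1/17)) + 13 = (11 - 6/17) + 13 = 181/17 + 13 = 402/17 ≈ 23.647)
(39 + 87)*E = (39 + 87)*(402/17) = 126*(402/17) = 50652/17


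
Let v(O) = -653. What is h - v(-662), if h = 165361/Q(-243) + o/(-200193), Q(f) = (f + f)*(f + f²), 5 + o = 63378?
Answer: 1244756165390341/1907153028396 ≈ 652.68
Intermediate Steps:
o = 63373 (o = -5 + 63378 = 63373)
Q(f) = 2*f*(f + f²) (Q(f) = (2*f)*(f + f²) = 2*f*(f + f²))
h = -614762152247/1907153028396 (h = 165361/((2*(-243)²*(1 - 243))) + 63373/(-200193) = 165361/((2*59049*(-242))) + 63373*(-1/200193) = 165361/(-28579716) - 63373/200193 = 165361*(-1/28579716) - 63373/200193 = -165361/28579716 - 63373/200193 = -614762152247/1907153028396 ≈ -0.32235)
h - v(-662) = -614762152247/1907153028396 - 1*(-653) = -614762152247/1907153028396 + 653 = 1244756165390341/1907153028396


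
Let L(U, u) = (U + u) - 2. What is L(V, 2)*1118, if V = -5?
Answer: -5590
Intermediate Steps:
L(U, u) = -2 + U + u
L(V, 2)*1118 = (-2 - 5 + 2)*1118 = -5*1118 = -5590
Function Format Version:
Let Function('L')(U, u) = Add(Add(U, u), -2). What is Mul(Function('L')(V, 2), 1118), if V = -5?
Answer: -5590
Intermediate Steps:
Function('L')(U, u) = Add(-2, U, u)
Mul(Function('L')(V, 2), 1118) = Mul(Add(-2, -5, 2), 1118) = Mul(-5, 1118) = -5590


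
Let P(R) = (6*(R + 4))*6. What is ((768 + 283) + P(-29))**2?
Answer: 22801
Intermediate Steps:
P(R) = 144 + 36*R (P(R) = (6*(4 + R))*6 = (24 + 6*R)*6 = 144 + 36*R)
((768 + 283) + P(-29))**2 = ((768 + 283) + (144 + 36*(-29)))**2 = (1051 + (144 - 1044))**2 = (1051 - 900)**2 = 151**2 = 22801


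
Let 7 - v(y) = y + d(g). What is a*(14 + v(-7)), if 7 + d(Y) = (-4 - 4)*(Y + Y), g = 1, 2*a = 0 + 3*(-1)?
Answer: -153/2 ≈ -76.500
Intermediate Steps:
a = -3/2 (a = (0 + 3*(-1))/2 = (0 - 3)/2 = (1/2)*(-3) = -3/2 ≈ -1.5000)
d(Y) = -7 - 16*Y (d(Y) = -7 + (-4 - 4)*(Y + Y) = -7 - 16*Y)
v(y) = 30 - y (v(y) = 7 - (y + (-7 - 16*1)) = 7 - (y + (-7 - 16)) = 7 - (y - 23) = 7 - (-23 + y) = 7 + (23 - y) = 30 - y)
a*(14 + v(-7)) = -3*(14 + (30 - 1*(-7)))/2 = -3*(14 + (30 + 7))/2 = -3*(14 + 37)/2 = -3/2*51 = -153/2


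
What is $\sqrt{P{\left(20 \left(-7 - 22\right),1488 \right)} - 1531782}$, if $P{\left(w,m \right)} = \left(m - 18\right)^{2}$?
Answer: $3 \sqrt{69902} \approx 793.17$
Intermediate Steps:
$P{\left(w,m \right)} = \left(-18 + m\right)^{2}$
$\sqrt{P{\left(20 \left(-7 - 22\right),1488 \right)} - 1531782} = \sqrt{\left(-18 + 1488\right)^{2} - 1531782} = \sqrt{1470^{2} - 1531782} = \sqrt{2160900 - 1531782} = \sqrt{629118} = 3 \sqrt{69902}$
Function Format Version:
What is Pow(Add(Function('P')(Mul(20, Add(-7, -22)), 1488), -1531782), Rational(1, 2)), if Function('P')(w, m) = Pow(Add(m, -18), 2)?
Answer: Mul(3, Pow(69902, Rational(1, 2))) ≈ 793.17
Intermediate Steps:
Function('P')(w, m) = Pow(Add(-18, m), 2)
Pow(Add(Function('P')(Mul(20, Add(-7, -22)), 1488), -1531782), Rational(1, 2)) = Pow(Add(Pow(Add(-18, 1488), 2), -1531782), Rational(1, 2)) = Pow(Add(Pow(1470, 2), -1531782), Rational(1, 2)) = Pow(Add(2160900, -1531782), Rational(1, 2)) = Pow(629118, Rational(1, 2)) = Mul(3, Pow(69902, Rational(1, 2)))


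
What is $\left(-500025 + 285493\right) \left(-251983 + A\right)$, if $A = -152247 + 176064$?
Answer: $48948908312$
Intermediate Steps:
$A = 23817$
$\left(-500025 + 285493\right) \left(-251983 + A\right) = \left(-500025 + 285493\right) \left(-251983 + 23817\right) = \left(-214532\right) \left(-228166\right) = 48948908312$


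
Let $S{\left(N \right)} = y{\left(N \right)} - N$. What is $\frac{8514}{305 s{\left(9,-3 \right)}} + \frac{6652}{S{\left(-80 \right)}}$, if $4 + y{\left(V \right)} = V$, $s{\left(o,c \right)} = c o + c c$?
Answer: $- \frac{507688}{305} \approx -1664.6$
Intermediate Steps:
$s{\left(o,c \right)} = c^{2} + c o$ ($s{\left(o,c \right)} = c o + c^{2} = c^{2} + c o$)
$y{\left(V \right)} = -4 + V$
$S{\left(N \right)} = -4$ ($S{\left(N \right)} = \left(-4 + N\right) - N = -4$)
$\frac{8514}{305 s{\left(9,-3 \right)}} + \frac{6652}{S{\left(-80 \right)}} = \frac{8514}{305 \left(- 3 \left(-3 + 9\right)\right)} + \frac{6652}{-4} = \frac{8514}{305 \left(\left(-3\right) 6\right)} + 6652 \left(- \frac{1}{4}\right) = \frac{8514}{305 \left(-18\right)} - 1663 = \frac{8514}{-5490} - 1663 = 8514 \left(- \frac{1}{5490}\right) - 1663 = - \frac{473}{305} - 1663 = - \frac{507688}{305}$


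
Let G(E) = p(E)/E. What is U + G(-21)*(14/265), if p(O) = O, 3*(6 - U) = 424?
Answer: -107548/795 ≈ -135.28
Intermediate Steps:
U = -406/3 (U = 6 - ⅓*424 = 6 - 424/3 = -406/3 ≈ -135.33)
G(E) = 1 (G(E) = E/E = 1)
U + G(-21)*(14/265) = -406/3 + 1*(14/265) = -406/3 + 14/265 = -107548/795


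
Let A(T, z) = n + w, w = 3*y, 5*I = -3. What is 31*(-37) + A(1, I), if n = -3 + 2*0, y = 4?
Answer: -1138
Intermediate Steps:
I = -⅗ (I = (⅕)*(-3) = -⅗ ≈ -0.60000)
w = 12 (w = 3*4 = 12)
n = -3 (n = -3 + 0 = -3)
A(T, z) = 9 (A(T, z) = -3 + 12 = 9)
31*(-37) + A(1, I) = 31*(-37) + 9 = -1147 + 9 = -1138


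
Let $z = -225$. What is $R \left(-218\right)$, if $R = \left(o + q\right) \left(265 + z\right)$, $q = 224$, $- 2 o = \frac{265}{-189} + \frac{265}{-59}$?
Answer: $- \frac{22067564480}{11151} \approx -1.979 \cdot 10^{6}$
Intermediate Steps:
$o = \frac{32860}{11151}$ ($o = - \frac{\frac{265}{-189} + \frac{265}{-59}}{2} = - \frac{265 \left(- \frac{1}{189}\right) + 265 \left(- \frac{1}{59}\right)}{2} = - \frac{- \frac{265}{189} - \frac{265}{59}}{2} = \left(- \frac{1}{2}\right) \left(- \frac{65720}{11151}\right) = \frac{32860}{11151} \approx 2.9468$)
$R = \frac{101227360}{11151}$ ($R = \left(\frac{32860}{11151} + 224\right) \left(265 - 225\right) = \frac{2530684}{11151} \cdot 40 = \frac{101227360}{11151} \approx 9077.9$)
$R \left(-218\right) = \frac{101227360}{11151} \left(-218\right) = - \frac{22067564480}{11151}$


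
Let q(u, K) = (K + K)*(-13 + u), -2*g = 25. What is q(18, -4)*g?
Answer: 500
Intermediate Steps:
g = -25/2 (g = -½*25 = -25/2 ≈ -12.500)
q(u, K) = 2*K*(-13 + u) (q(u, K) = (2*K)*(-13 + u) = 2*K*(-13 + u))
q(18, -4)*g = (2*(-4)*(-13 + 18))*(-25/2) = (2*(-4)*5)*(-25/2) = -40*(-25/2) = 500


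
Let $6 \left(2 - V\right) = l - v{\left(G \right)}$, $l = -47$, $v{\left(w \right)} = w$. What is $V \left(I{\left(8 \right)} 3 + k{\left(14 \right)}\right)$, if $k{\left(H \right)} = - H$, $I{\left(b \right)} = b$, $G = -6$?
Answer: $\frac{265}{3} \approx 88.333$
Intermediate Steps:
$V = \frac{53}{6}$ ($V = 2 - \frac{-47 - -6}{6} = 2 - \frac{-47 + 6}{6} = 2 - - \frac{41}{6} = 2 + \frac{41}{6} = \frac{53}{6} \approx 8.8333$)
$V \left(I{\left(8 \right)} 3 + k{\left(14 \right)}\right) = \frac{53 \left(8 \cdot 3 - 14\right)}{6} = \frac{53 \left(24 - 14\right)}{6} = \frac{53}{6} \cdot 10 = \frac{265}{3}$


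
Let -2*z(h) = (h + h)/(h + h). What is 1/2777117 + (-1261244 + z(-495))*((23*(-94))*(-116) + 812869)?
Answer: -7451208118841083791/5554234 ≈ -1.3415e+12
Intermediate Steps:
z(h) = -½ (z(h) = -(h + h)/(2*(h + h)) = -2*h/(2*(2*h)) = -2*h*1/(2*h)/2 = -½*1 = -½)
1/2777117 + (-1261244 + z(-495))*((23*(-94))*(-116) + 812869) = 1/2777117 + (-1261244 - ½)*((23*(-94))*(-116) + 812869) = 1/2777117 - 2522489*(-2162*(-116) + 812869)/2 = 1/2777117 - 2522489*(250792 + 812869)/2 = 1/2777117 - 2522489/2*1063661 = 1/2777117 - 2683073172229/2 = -7451208118841083791/5554234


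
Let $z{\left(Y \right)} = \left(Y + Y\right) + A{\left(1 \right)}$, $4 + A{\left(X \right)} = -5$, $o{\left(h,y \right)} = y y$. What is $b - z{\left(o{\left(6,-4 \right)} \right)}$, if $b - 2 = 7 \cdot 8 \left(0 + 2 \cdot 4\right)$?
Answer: $427$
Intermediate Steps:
$o{\left(h,y \right)} = y^{2}$
$A{\left(X \right)} = -9$ ($A{\left(X \right)} = -4 - 5 = -9$)
$z{\left(Y \right)} = -9 + 2 Y$ ($z{\left(Y \right)} = \left(Y + Y\right) - 9 = 2 Y - 9 = -9 + 2 Y$)
$b = 450$ ($b = 2 + 7 \cdot 8 \left(0 + 2 \cdot 4\right) = 2 + 56 \left(0 + 8\right) = 2 + 56 \cdot 8 = 2 + 448 = 450$)
$b - z{\left(o{\left(6,-4 \right)} \right)} = 450 - \left(-9 + 2 \left(-4\right)^{2}\right) = 450 - \left(-9 + 2 \cdot 16\right) = 450 - \left(-9 + 32\right) = 450 - 23 = 427$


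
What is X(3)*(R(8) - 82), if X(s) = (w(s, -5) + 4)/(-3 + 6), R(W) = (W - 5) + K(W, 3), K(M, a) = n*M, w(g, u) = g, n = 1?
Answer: -497/3 ≈ -165.67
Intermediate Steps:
K(M, a) = M (K(M, a) = 1*M = M)
R(W) = -5 + 2*W (R(W) = (W - 5) + W = (-5 + W) + W = -5 + 2*W)
X(s) = 4/3 + s/3 (X(s) = (s + 4)/(-3 + 6) = (4 + s)/3 = (4 + s)*(1/3) = 4/3 + s/3)
X(3)*(R(8) - 82) = (4/3 + (1/3)*3)*((-5 + 2*8) - 82) = (4/3 + 1)*((-5 + 16) - 82) = 7*(11 - 82)/3 = (7/3)*(-71) = -497/3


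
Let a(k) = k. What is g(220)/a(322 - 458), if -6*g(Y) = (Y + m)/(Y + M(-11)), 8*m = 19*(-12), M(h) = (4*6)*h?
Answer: -383/71808 ≈ -0.0053337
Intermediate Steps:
M(h) = 24*h
m = -57/2 (m = (19*(-12))/8 = (⅛)*(-228) = -57/2 ≈ -28.500)
g(Y) = -(-57/2 + Y)/(6*(-264 + Y)) (g(Y) = -(Y - 57/2)/(6*(Y + 24*(-11))) = -(-57/2 + Y)/(6*(Y - 264)) = -(-57/2 + Y)/(6*(-264 + Y)))
g(220)/a(322 - 458) = ((57 - 2*220)/(12*(-264 + 220)))/(322 - 458) = ((1/12)*(57 - 440)/(-44))/(-136) = ((1/12)*(-1/44)*(-383))*(-1/136) = (383/528)*(-1/136) = -383/71808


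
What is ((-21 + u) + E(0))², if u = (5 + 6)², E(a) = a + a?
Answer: 10000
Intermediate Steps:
E(a) = 2*a
u = 121 (u = 11² = 121)
((-21 + u) + E(0))² = ((-21 + 121) + 2*0)² = (100 + 0)² = 100² = 10000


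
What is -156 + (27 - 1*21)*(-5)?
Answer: -186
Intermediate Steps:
-156 + (27 - 1*21)*(-5) = -156 + (27 - 21)*(-5) = -156 + 6*(-5) = -156 - 30 = -186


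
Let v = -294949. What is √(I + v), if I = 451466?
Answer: √156517 ≈ 395.62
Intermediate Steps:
√(I + v) = √(451466 - 294949) = √156517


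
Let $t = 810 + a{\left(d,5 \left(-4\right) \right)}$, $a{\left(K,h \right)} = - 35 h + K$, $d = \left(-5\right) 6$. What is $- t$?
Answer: $-1480$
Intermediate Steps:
$d = -30$
$a{\left(K,h \right)} = K - 35 h$
$t = 1480$ ($t = 810 - \left(30 + 35 \cdot 5 \left(-4\right)\right) = 810 - -670 = 810 + \left(-30 + 700\right) = 810 + 670 = 1480$)
$- t = \left(-1\right) 1480 = -1480$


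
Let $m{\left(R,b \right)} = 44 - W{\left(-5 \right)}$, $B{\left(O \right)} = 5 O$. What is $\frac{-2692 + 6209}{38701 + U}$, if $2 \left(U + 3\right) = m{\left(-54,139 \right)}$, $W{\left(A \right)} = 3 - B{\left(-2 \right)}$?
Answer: $\frac{7034}{77427} \approx 0.090847$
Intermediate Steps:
$W{\left(A \right)} = 13$ ($W{\left(A \right)} = 3 - 5 \left(-2\right) = 3 - -10 = 3 + 10 = 13$)
$m{\left(R,b \right)} = 31$ ($m{\left(R,b \right)} = 44 - 13 = 31$)
$U = \frac{25}{2}$ ($U = -3 + \frac{1}{2} \cdot 31 = -3 + \frac{31}{2} = \frac{25}{2} \approx 12.5$)
$\frac{-2692 + 6209}{38701 + U} = \frac{-2692 + 6209}{38701 + \frac{25}{2}} = \frac{3517}{\frac{77427}{2}} = 3517 \cdot \frac{2}{77427} = \frac{7034}{77427}$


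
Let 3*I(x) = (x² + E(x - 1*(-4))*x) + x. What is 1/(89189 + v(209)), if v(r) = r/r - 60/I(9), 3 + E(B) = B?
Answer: 1/89189 ≈ 1.1212e-5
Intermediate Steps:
E(B) = -3 + B
I(x) = x/3 + x²/3 + x*(1 + x)/3 (I(x) = ((x² + (-3 + (x - 1*(-4)))*x) + x)/3 = ((x² + (-3 + (x + 4))*x) + x)/3 = ((x² + (-3 + (4 + x))*x) + x)/3 = ((x² + (1 + x)*x) + x)/3 = ((x² + x*(1 + x)) + x)/3 = (x + x² + x*(1 + x))/3 = x/3 + x²/3 + x*(1 + x)/3)
v(r) = 0 (v(r) = r/r - 60*1/(6*(1 + 9)) = 1 - 60/((⅔)*9*10) = 1 - 60/60 = 1 - 60*1/60 = 1 - 1 = 0)
1/(89189 + v(209)) = 1/(89189 + 0) = 1/89189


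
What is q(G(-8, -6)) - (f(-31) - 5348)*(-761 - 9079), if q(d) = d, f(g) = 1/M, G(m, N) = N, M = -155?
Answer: -1631356074/31 ≈ -5.2624e+7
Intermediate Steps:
f(g) = -1/155 (f(g) = 1/(-155) = -1/155)
q(G(-8, -6)) - (f(-31) - 5348)*(-761 - 9079) = -6 - (-1/155 - 5348)*(-761 - 9079) = -6 - (-828941)*(-9840)/155 = -6 - 1*1631355888/31 = -6 - 1631355888/31 = -1631356074/31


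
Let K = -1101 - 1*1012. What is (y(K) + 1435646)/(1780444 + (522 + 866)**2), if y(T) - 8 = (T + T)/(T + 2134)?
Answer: 7536127/19461687 ≈ 0.38723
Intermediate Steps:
K = -2113 (K = -1101 - 1012 = -2113)
y(T) = 8 + 2*T/(2134 + T) (y(T) = 8 + (T + T)/(T + 2134) = 8 + (2*T)/(2134 + T) = 8 + 2*T/(2134 + T))
(y(K) + 1435646)/(1780444 + (522 + 866)**2) = (2*(8536 + 5*(-2113))/(2134 - 2113) + 1435646)/(1780444 + (522 + 866)**2) = (2*(8536 - 10565)/21 + 1435646)/(1780444 + 1388**2) = (2*(1/21)*(-2029) + 1435646)/(1780444 + 1926544) = (-4058/21 + 1435646)/3706988 = (30144508/21)*(1/3706988) = 7536127/19461687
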